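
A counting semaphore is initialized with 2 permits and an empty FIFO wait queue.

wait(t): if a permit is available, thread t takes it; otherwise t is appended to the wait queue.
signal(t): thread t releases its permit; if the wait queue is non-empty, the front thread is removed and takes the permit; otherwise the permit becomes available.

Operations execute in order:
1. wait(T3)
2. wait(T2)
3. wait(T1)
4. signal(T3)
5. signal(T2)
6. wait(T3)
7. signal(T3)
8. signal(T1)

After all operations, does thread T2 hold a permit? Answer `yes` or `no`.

Step 1: wait(T3) -> count=1 queue=[] holders={T3}
Step 2: wait(T2) -> count=0 queue=[] holders={T2,T3}
Step 3: wait(T1) -> count=0 queue=[T1] holders={T2,T3}
Step 4: signal(T3) -> count=0 queue=[] holders={T1,T2}
Step 5: signal(T2) -> count=1 queue=[] holders={T1}
Step 6: wait(T3) -> count=0 queue=[] holders={T1,T3}
Step 7: signal(T3) -> count=1 queue=[] holders={T1}
Step 8: signal(T1) -> count=2 queue=[] holders={none}
Final holders: {none} -> T2 not in holders

Answer: no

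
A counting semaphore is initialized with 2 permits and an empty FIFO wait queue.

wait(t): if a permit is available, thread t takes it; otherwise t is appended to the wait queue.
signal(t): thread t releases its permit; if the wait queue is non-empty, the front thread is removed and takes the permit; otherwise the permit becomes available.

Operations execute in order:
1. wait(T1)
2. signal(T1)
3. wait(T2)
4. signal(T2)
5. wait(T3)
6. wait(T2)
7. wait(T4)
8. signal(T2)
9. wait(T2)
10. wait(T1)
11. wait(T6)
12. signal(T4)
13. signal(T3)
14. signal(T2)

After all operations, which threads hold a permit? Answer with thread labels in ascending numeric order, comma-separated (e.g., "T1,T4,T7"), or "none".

Answer: T1,T6

Derivation:
Step 1: wait(T1) -> count=1 queue=[] holders={T1}
Step 2: signal(T1) -> count=2 queue=[] holders={none}
Step 3: wait(T2) -> count=1 queue=[] holders={T2}
Step 4: signal(T2) -> count=2 queue=[] holders={none}
Step 5: wait(T3) -> count=1 queue=[] holders={T3}
Step 6: wait(T2) -> count=0 queue=[] holders={T2,T3}
Step 7: wait(T4) -> count=0 queue=[T4] holders={T2,T3}
Step 8: signal(T2) -> count=0 queue=[] holders={T3,T4}
Step 9: wait(T2) -> count=0 queue=[T2] holders={T3,T4}
Step 10: wait(T1) -> count=0 queue=[T2,T1] holders={T3,T4}
Step 11: wait(T6) -> count=0 queue=[T2,T1,T6] holders={T3,T4}
Step 12: signal(T4) -> count=0 queue=[T1,T6] holders={T2,T3}
Step 13: signal(T3) -> count=0 queue=[T6] holders={T1,T2}
Step 14: signal(T2) -> count=0 queue=[] holders={T1,T6}
Final holders: T1,T6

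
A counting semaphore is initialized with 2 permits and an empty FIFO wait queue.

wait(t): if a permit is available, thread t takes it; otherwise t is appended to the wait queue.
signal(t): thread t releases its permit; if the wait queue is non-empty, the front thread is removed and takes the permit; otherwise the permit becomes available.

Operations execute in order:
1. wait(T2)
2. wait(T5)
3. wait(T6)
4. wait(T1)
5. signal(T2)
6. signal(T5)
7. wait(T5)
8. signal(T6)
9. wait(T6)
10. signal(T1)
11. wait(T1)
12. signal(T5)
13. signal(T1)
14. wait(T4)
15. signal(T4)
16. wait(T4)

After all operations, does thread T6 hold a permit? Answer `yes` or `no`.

Step 1: wait(T2) -> count=1 queue=[] holders={T2}
Step 2: wait(T5) -> count=0 queue=[] holders={T2,T5}
Step 3: wait(T6) -> count=0 queue=[T6] holders={T2,T5}
Step 4: wait(T1) -> count=0 queue=[T6,T1] holders={T2,T5}
Step 5: signal(T2) -> count=0 queue=[T1] holders={T5,T6}
Step 6: signal(T5) -> count=0 queue=[] holders={T1,T6}
Step 7: wait(T5) -> count=0 queue=[T5] holders={T1,T6}
Step 8: signal(T6) -> count=0 queue=[] holders={T1,T5}
Step 9: wait(T6) -> count=0 queue=[T6] holders={T1,T5}
Step 10: signal(T1) -> count=0 queue=[] holders={T5,T6}
Step 11: wait(T1) -> count=0 queue=[T1] holders={T5,T6}
Step 12: signal(T5) -> count=0 queue=[] holders={T1,T6}
Step 13: signal(T1) -> count=1 queue=[] holders={T6}
Step 14: wait(T4) -> count=0 queue=[] holders={T4,T6}
Step 15: signal(T4) -> count=1 queue=[] holders={T6}
Step 16: wait(T4) -> count=0 queue=[] holders={T4,T6}
Final holders: {T4,T6} -> T6 in holders

Answer: yes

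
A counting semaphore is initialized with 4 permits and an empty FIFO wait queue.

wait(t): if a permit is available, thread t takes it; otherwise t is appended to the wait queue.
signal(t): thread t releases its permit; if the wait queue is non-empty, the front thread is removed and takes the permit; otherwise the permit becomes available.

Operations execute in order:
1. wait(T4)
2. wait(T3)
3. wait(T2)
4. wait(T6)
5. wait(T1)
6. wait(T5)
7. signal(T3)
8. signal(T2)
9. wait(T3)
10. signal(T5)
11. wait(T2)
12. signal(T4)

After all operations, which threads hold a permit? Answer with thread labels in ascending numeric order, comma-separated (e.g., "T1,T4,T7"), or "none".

Step 1: wait(T4) -> count=3 queue=[] holders={T4}
Step 2: wait(T3) -> count=2 queue=[] holders={T3,T4}
Step 3: wait(T2) -> count=1 queue=[] holders={T2,T3,T4}
Step 4: wait(T6) -> count=0 queue=[] holders={T2,T3,T4,T6}
Step 5: wait(T1) -> count=0 queue=[T1] holders={T2,T3,T4,T6}
Step 6: wait(T5) -> count=0 queue=[T1,T5] holders={T2,T3,T4,T6}
Step 7: signal(T3) -> count=0 queue=[T5] holders={T1,T2,T4,T6}
Step 8: signal(T2) -> count=0 queue=[] holders={T1,T4,T5,T6}
Step 9: wait(T3) -> count=0 queue=[T3] holders={T1,T4,T5,T6}
Step 10: signal(T5) -> count=0 queue=[] holders={T1,T3,T4,T6}
Step 11: wait(T2) -> count=0 queue=[T2] holders={T1,T3,T4,T6}
Step 12: signal(T4) -> count=0 queue=[] holders={T1,T2,T3,T6}
Final holders: T1,T2,T3,T6

Answer: T1,T2,T3,T6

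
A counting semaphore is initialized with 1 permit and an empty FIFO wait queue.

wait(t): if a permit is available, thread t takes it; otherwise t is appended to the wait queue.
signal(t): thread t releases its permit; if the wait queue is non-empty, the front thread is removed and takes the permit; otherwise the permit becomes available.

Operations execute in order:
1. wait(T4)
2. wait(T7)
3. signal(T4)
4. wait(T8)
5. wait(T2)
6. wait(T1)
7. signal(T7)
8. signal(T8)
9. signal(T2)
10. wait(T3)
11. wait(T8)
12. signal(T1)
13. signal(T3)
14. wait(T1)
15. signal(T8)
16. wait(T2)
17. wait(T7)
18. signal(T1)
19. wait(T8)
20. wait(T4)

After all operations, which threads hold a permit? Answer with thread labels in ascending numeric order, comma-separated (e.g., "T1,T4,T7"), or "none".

Answer: T2

Derivation:
Step 1: wait(T4) -> count=0 queue=[] holders={T4}
Step 2: wait(T7) -> count=0 queue=[T7] holders={T4}
Step 3: signal(T4) -> count=0 queue=[] holders={T7}
Step 4: wait(T8) -> count=0 queue=[T8] holders={T7}
Step 5: wait(T2) -> count=0 queue=[T8,T2] holders={T7}
Step 6: wait(T1) -> count=0 queue=[T8,T2,T1] holders={T7}
Step 7: signal(T7) -> count=0 queue=[T2,T1] holders={T8}
Step 8: signal(T8) -> count=0 queue=[T1] holders={T2}
Step 9: signal(T2) -> count=0 queue=[] holders={T1}
Step 10: wait(T3) -> count=0 queue=[T3] holders={T1}
Step 11: wait(T8) -> count=0 queue=[T3,T8] holders={T1}
Step 12: signal(T1) -> count=0 queue=[T8] holders={T3}
Step 13: signal(T3) -> count=0 queue=[] holders={T8}
Step 14: wait(T1) -> count=0 queue=[T1] holders={T8}
Step 15: signal(T8) -> count=0 queue=[] holders={T1}
Step 16: wait(T2) -> count=0 queue=[T2] holders={T1}
Step 17: wait(T7) -> count=0 queue=[T2,T7] holders={T1}
Step 18: signal(T1) -> count=0 queue=[T7] holders={T2}
Step 19: wait(T8) -> count=0 queue=[T7,T8] holders={T2}
Step 20: wait(T4) -> count=0 queue=[T7,T8,T4] holders={T2}
Final holders: T2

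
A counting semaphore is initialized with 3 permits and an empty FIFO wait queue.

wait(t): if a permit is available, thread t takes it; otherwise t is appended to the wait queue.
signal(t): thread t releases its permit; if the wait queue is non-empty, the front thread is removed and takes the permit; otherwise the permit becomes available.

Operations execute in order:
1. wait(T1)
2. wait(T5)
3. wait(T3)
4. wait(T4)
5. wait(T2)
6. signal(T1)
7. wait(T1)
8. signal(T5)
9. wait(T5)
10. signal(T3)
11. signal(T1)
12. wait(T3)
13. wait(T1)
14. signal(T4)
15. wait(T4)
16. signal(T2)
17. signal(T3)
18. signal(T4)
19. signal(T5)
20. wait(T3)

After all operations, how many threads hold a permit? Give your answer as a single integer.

Answer: 2

Derivation:
Step 1: wait(T1) -> count=2 queue=[] holders={T1}
Step 2: wait(T5) -> count=1 queue=[] holders={T1,T5}
Step 3: wait(T3) -> count=0 queue=[] holders={T1,T3,T5}
Step 4: wait(T4) -> count=0 queue=[T4] holders={T1,T3,T5}
Step 5: wait(T2) -> count=0 queue=[T4,T2] holders={T1,T3,T5}
Step 6: signal(T1) -> count=0 queue=[T2] holders={T3,T4,T5}
Step 7: wait(T1) -> count=0 queue=[T2,T1] holders={T3,T4,T5}
Step 8: signal(T5) -> count=0 queue=[T1] holders={T2,T3,T4}
Step 9: wait(T5) -> count=0 queue=[T1,T5] holders={T2,T3,T4}
Step 10: signal(T3) -> count=0 queue=[T5] holders={T1,T2,T4}
Step 11: signal(T1) -> count=0 queue=[] holders={T2,T4,T5}
Step 12: wait(T3) -> count=0 queue=[T3] holders={T2,T4,T5}
Step 13: wait(T1) -> count=0 queue=[T3,T1] holders={T2,T4,T5}
Step 14: signal(T4) -> count=0 queue=[T1] holders={T2,T3,T5}
Step 15: wait(T4) -> count=0 queue=[T1,T4] holders={T2,T3,T5}
Step 16: signal(T2) -> count=0 queue=[T4] holders={T1,T3,T5}
Step 17: signal(T3) -> count=0 queue=[] holders={T1,T4,T5}
Step 18: signal(T4) -> count=1 queue=[] holders={T1,T5}
Step 19: signal(T5) -> count=2 queue=[] holders={T1}
Step 20: wait(T3) -> count=1 queue=[] holders={T1,T3}
Final holders: {T1,T3} -> 2 thread(s)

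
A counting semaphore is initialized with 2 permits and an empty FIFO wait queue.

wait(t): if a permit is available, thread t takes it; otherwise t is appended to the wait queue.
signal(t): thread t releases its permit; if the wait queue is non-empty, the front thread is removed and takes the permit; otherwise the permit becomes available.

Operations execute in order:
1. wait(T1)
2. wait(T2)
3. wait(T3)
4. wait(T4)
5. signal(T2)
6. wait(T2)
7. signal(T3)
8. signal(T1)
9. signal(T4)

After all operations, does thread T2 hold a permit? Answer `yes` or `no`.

Answer: yes

Derivation:
Step 1: wait(T1) -> count=1 queue=[] holders={T1}
Step 2: wait(T2) -> count=0 queue=[] holders={T1,T2}
Step 3: wait(T3) -> count=0 queue=[T3] holders={T1,T2}
Step 4: wait(T4) -> count=0 queue=[T3,T4] holders={T1,T2}
Step 5: signal(T2) -> count=0 queue=[T4] holders={T1,T3}
Step 6: wait(T2) -> count=0 queue=[T4,T2] holders={T1,T3}
Step 7: signal(T3) -> count=0 queue=[T2] holders={T1,T4}
Step 8: signal(T1) -> count=0 queue=[] holders={T2,T4}
Step 9: signal(T4) -> count=1 queue=[] holders={T2}
Final holders: {T2} -> T2 in holders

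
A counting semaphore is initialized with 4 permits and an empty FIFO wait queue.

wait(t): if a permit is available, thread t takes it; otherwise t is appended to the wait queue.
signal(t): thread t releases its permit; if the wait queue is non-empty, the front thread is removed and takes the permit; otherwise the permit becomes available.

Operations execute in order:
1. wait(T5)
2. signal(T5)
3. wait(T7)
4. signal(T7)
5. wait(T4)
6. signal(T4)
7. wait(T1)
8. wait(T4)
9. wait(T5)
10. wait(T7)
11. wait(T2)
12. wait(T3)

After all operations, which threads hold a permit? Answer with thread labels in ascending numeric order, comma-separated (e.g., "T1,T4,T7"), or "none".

Step 1: wait(T5) -> count=3 queue=[] holders={T5}
Step 2: signal(T5) -> count=4 queue=[] holders={none}
Step 3: wait(T7) -> count=3 queue=[] holders={T7}
Step 4: signal(T7) -> count=4 queue=[] holders={none}
Step 5: wait(T4) -> count=3 queue=[] holders={T4}
Step 6: signal(T4) -> count=4 queue=[] holders={none}
Step 7: wait(T1) -> count=3 queue=[] holders={T1}
Step 8: wait(T4) -> count=2 queue=[] holders={T1,T4}
Step 9: wait(T5) -> count=1 queue=[] holders={T1,T4,T5}
Step 10: wait(T7) -> count=0 queue=[] holders={T1,T4,T5,T7}
Step 11: wait(T2) -> count=0 queue=[T2] holders={T1,T4,T5,T7}
Step 12: wait(T3) -> count=0 queue=[T2,T3] holders={T1,T4,T5,T7}
Final holders: T1,T4,T5,T7

Answer: T1,T4,T5,T7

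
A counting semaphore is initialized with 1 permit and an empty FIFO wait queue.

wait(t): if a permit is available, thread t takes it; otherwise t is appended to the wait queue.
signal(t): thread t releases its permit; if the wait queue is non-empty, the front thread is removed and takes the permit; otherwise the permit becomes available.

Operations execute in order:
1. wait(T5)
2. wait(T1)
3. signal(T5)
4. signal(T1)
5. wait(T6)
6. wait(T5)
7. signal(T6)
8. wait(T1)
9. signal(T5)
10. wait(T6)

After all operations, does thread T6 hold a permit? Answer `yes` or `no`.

Step 1: wait(T5) -> count=0 queue=[] holders={T5}
Step 2: wait(T1) -> count=0 queue=[T1] holders={T5}
Step 3: signal(T5) -> count=0 queue=[] holders={T1}
Step 4: signal(T1) -> count=1 queue=[] holders={none}
Step 5: wait(T6) -> count=0 queue=[] holders={T6}
Step 6: wait(T5) -> count=0 queue=[T5] holders={T6}
Step 7: signal(T6) -> count=0 queue=[] holders={T5}
Step 8: wait(T1) -> count=0 queue=[T1] holders={T5}
Step 9: signal(T5) -> count=0 queue=[] holders={T1}
Step 10: wait(T6) -> count=0 queue=[T6] holders={T1}
Final holders: {T1} -> T6 not in holders

Answer: no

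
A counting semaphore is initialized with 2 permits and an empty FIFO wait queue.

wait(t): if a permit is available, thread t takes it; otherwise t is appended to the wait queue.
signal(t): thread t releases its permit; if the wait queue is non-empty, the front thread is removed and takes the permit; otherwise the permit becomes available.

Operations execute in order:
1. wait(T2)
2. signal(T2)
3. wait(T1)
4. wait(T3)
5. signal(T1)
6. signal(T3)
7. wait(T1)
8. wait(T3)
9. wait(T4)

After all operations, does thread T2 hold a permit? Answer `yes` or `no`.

Answer: no

Derivation:
Step 1: wait(T2) -> count=1 queue=[] holders={T2}
Step 2: signal(T2) -> count=2 queue=[] holders={none}
Step 3: wait(T1) -> count=1 queue=[] holders={T1}
Step 4: wait(T3) -> count=0 queue=[] holders={T1,T3}
Step 5: signal(T1) -> count=1 queue=[] holders={T3}
Step 6: signal(T3) -> count=2 queue=[] holders={none}
Step 7: wait(T1) -> count=1 queue=[] holders={T1}
Step 8: wait(T3) -> count=0 queue=[] holders={T1,T3}
Step 9: wait(T4) -> count=0 queue=[T4] holders={T1,T3}
Final holders: {T1,T3} -> T2 not in holders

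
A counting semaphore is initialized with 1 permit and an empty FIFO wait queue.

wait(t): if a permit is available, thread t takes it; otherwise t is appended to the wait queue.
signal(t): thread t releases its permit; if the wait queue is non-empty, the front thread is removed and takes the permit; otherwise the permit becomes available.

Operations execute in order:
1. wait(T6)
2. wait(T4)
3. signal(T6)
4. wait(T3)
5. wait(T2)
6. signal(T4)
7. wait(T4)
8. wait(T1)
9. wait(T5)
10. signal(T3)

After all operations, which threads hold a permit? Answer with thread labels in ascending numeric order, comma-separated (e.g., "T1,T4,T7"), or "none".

Step 1: wait(T6) -> count=0 queue=[] holders={T6}
Step 2: wait(T4) -> count=0 queue=[T4] holders={T6}
Step 3: signal(T6) -> count=0 queue=[] holders={T4}
Step 4: wait(T3) -> count=0 queue=[T3] holders={T4}
Step 5: wait(T2) -> count=0 queue=[T3,T2] holders={T4}
Step 6: signal(T4) -> count=0 queue=[T2] holders={T3}
Step 7: wait(T4) -> count=0 queue=[T2,T4] holders={T3}
Step 8: wait(T1) -> count=0 queue=[T2,T4,T1] holders={T3}
Step 9: wait(T5) -> count=0 queue=[T2,T4,T1,T5] holders={T3}
Step 10: signal(T3) -> count=0 queue=[T4,T1,T5] holders={T2}
Final holders: T2

Answer: T2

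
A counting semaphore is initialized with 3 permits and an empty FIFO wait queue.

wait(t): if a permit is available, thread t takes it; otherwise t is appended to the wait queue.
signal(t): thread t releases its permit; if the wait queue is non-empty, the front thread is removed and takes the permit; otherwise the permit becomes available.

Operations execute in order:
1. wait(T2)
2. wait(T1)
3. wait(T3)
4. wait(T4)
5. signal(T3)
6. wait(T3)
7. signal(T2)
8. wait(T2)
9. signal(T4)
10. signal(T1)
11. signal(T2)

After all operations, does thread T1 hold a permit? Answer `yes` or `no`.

Step 1: wait(T2) -> count=2 queue=[] holders={T2}
Step 2: wait(T1) -> count=1 queue=[] holders={T1,T2}
Step 3: wait(T3) -> count=0 queue=[] holders={T1,T2,T3}
Step 4: wait(T4) -> count=0 queue=[T4] holders={T1,T2,T3}
Step 5: signal(T3) -> count=0 queue=[] holders={T1,T2,T4}
Step 6: wait(T3) -> count=0 queue=[T3] holders={T1,T2,T4}
Step 7: signal(T2) -> count=0 queue=[] holders={T1,T3,T4}
Step 8: wait(T2) -> count=0 queue=[T2] holders={T1,T3,T4}
Step 9: signal(T4) -> count=0 queue=[] holders={T1,T2,T3}
Step 10: signal(T1) -> count=1 queue=[] holders={T2,T3}
Step 11: signal(T2) -> count=2 queue=[] holders={T3}
Final holders: {T3} -> T1 not in holders

Answer: no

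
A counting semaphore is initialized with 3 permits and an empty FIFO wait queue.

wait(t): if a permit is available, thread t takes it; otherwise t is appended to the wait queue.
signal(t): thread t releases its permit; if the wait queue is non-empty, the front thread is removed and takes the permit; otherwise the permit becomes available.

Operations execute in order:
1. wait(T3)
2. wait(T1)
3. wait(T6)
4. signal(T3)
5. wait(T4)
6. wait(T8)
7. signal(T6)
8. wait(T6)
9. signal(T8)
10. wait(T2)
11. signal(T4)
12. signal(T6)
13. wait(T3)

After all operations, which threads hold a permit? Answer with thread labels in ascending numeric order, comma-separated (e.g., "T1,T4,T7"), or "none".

Step 1: wait(T3) -> count=2 queue=[] holders={T3}
Step 2: wait(T1) -> count=1 queue=[] holders={T1,T3}
Step 3: wait(T6) -> count=0 queue=[] holders={T1,T3,T6}
Step 4: signal(T3) -> count=1 queue=[] holders={T1,T6}
Step 5: wait(T4) -> count=0 queue=[] holders={T1,T4,T6}
Step 6: wait(T8) -> count=0 queue=[T8] holders={T1,T4,T6}
Step 7: signal(T6) -> count=0 queue=[] holders={T1,T4,T8}
Step 8: wait(T6) -> count=0 queue=[T6] holders={T1,T4,T8}
Step 9: signal(T8) -> count=0 queue=[] holders={T1,T4,T6}
Step 10: wait(T2) -> count=0 queue=[T2] holders={T1,T4,T6}
Step 11: signal(T4) -> count=0 queue=[] holders={T1,T2,T6}
Step 12: signal(T6) -> count=1 queue=[] holders={T1,T2}
Step 13: wait(T3) -> count=0 queue=[] holders={T1,T2,T3}
Final holders: T1,T2,T3

Answer: T1,T2,T3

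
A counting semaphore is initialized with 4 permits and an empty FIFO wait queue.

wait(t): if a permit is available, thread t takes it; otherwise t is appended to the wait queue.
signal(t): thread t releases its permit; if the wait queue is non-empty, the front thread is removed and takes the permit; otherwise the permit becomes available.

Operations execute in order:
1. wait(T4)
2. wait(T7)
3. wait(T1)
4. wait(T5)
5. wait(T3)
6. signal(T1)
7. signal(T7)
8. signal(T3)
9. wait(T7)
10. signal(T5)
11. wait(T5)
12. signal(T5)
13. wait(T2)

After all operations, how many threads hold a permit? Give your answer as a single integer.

Step 1: wait(T4) -> count=3 queue=[] holders={T4}
Step 2: wait(T7) -> count=2 queue=[] holders={T4,T7}
Step 3: wait(T1) -> count=1 queue=[] holders={T1,T4,T7}
Step 4: wait(T5) -> count=0 queue=[] holders={T1,T4,T5,T7}
Step 5: wait(T3) -> count=0 queue=[T3] holders={T1,T4,T5,T7}
Step 6: signal(T1) -> count=0 queue=[] holders={T3,T4,T5,T7}
Step 7: signal(T7) -> count=1 queue=[] holders={T3,T4,T5}
Step 8: signal(T3) -> count=2 queue=[] holders={T4,T5}
Step 9: wait(T7) -> count=1 queue=[] holders={T4,T5,T7}
Step 10: signal(T5) -> count=2 queue=[] holders={T4,T7}
Step 11: wait(T5) -> count=1 queue=[] holders={T4,T5,T7}
Step 12: signal(T5) -> count=2 queue=[] holders={T4,T7}
Step 13: wait(T2) -> count=1 queue=[] holders={T2,T4,T7}
Final holders: {T2,T4,T7} -> 3 thread(s)

Answer: 3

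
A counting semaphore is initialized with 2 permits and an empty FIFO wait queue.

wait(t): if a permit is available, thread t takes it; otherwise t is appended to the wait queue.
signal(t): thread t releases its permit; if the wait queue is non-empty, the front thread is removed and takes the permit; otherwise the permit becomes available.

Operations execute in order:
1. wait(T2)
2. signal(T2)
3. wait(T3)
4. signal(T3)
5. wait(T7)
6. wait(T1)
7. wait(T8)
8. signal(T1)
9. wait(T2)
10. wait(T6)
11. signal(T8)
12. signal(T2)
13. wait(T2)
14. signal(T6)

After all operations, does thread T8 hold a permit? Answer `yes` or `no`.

Step 1: wait(T2) -> count=1 queue=[] holders={T2}
Step 2: signal(T2) -> count=2 queue=[] holders={none}
Step 3: wait(T3) -> count=1 queue=[] holders={T3}
Step 4: signal(T3) -> count=2 queue=[] holders={none}
Step 5: wait(T7) -> count=1 queue=[] holders={T7}
Step 6: wait(T1) -> count=0 queue=[] holders={T1,T7}
Step 7: wait(T8) -> count=0 queue=[T8] holders={T1,T7}
Step 8: signal(T1) -> count=0 queue=[] holders={T7,T8}
Step 9: wait(T2) -> count=0 queue=[T2] holders={T7,T8}
Step 10: wait(T6) -> count=0 queue=[T2,T6] holders={T7,T8}
Step 11: signal(T8) -> count=0 queue=[T6] holders={T2,T7}
Step 12: signal(T2) -> count=0 queue=[] holders={T6,T7}
Step 13: wait(T2) -> count=0 queue=[T2] holders={T6,T7}
Step 14: signal(T6) -> count=0 queue=[] holders={T2,T7}
Final holders: {T2,T7} -> T8 not in holders

Answer: no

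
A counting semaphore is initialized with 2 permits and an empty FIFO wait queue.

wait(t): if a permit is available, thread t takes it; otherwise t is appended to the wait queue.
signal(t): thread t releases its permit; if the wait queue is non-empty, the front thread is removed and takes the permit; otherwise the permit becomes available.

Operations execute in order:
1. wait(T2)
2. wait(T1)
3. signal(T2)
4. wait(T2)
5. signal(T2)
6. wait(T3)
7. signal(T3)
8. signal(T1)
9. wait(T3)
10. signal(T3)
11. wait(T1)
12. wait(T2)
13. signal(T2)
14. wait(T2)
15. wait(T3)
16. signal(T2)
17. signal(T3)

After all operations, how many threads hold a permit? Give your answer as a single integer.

Step 1: wait(T2) -> count=1 queue=[] holders={T2}
Step 2: wait(T1) -> count=0 queue=[] holders={T1,T2}
Step 3: signal(T2) -> count=1 queue=[] holders={T1}
Step 4: wait(T2) -> count=0 queue=[] holders={T1,T2}
Step 5: signal(T2) -> count=1 queue=[] holders={T1}
Step 6: wait(T3) -> count=0 queue=[] holders={T1,T3}
Step 7: signal(T3) -> count=1 queue=[] holders={T1}
Step 8: signal(T1) -> count=2 queue=[] holders={none}
Step 9: wait(T3) -> count=1 queue=[] holders={T3}
Step 10: signal(T3) -> count=2 queue=[] holders={none}
Step 11: wait(T1) -> count=1 queue=[] holders={T1}
Step 12: wait(T2) -> count=0 queue=[] holders={T1,T2}
Step 13: signal(T2) -> count=1 queue=[] holders={T1}
Step 14: wait(T2) -> count=0 queue=[] holders={T1,T2}
Step 15: wait(T3) -> count=0 queue=[T3] holders={T1,T2}
Step 16: signal(T2) -> count=0 queue=[] holders={T1,T3}
Step 17: signal(T3) -> count=1 queue=[] holders={T1}
Final holders: {T1} -> 1 thread(s)

Answer: 1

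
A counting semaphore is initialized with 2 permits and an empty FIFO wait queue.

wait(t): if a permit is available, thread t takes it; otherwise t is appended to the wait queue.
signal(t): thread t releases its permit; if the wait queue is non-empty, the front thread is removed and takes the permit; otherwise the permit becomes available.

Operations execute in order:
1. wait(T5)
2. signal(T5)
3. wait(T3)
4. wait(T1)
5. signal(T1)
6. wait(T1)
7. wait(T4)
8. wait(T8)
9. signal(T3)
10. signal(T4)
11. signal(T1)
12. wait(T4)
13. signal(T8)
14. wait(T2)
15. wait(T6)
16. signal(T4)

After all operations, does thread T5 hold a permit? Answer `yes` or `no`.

Answer: no

Derivation:
Step 1: wait(T5) -> count=1 queue=[] holders={T5}
Step 2: signal(T5) -> count=2 queue=[] holders={none}
Step 3: wait(T3) -> count=1 queue=[] holders={T3}
Step 4: wait(T1) -> count=0 queue=[] holders={T1,T3}
Step 5: signal(T1) -> count=1 queue=[] holders={T3}
Step 6: wait(T1) -> count=0 queue=[] holders={T1,T3}
Step 7: wait(T4) -> count=0 queue=[T4] holders={T1,T3}
Step 8: wait(T8) -> count=0 queue=[T4,T8] holders={T1,T3}
Step 9: signal(T3) -> count=0 queue=[T8] holders={T1,T4}
Step 10: signal(T4) -> count=0 queue=[] holders={T1,T8}
Step 11: signal(T1) -> count=1 queue=[] holders={T8}
Step 12: wait(T4) -> count=0 queue=[] holders={T4,T8}
Step 13: signal(T8) -> count=1 queue=[] holders={T4}
Step 14: wait(T2) -> count=0 queue=[] holders={T2,T4}
Step 15: wait(T6) -> count=0 queue=[T6] holders={T2,T4}
Step 16: signal(T4) -> count=0 queue=[] holders={T2,T6}
Final holders: {T2,T6} -> T5 not in holders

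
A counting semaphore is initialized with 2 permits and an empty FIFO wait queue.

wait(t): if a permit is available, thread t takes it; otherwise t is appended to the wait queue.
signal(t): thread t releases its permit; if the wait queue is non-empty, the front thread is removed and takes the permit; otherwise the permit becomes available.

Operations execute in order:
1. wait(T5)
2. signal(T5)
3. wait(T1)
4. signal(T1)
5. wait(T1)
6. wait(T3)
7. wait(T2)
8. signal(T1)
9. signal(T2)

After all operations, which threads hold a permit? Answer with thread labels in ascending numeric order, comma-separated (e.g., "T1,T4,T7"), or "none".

Answer: T3

Derivation:
Step 1: wait(T5) -> count=1 queue=[] holders={T5}
Step 2: signal(T5) -> count=2 queue=[] holders={none}
Step 3: wait(T1) -> count=1 queue=[] holders={T1}
Step 4: signal(T1) -> count=2 queue=[] holders={none}
Step 5: wait(T1) -> count=1 queue=[] holders={T1}
Step 6: wait(T3) -> count=0 queue=[] holders={T1,T3}
Step 7: wait(T2) -> count=0 queue=[T2] holders={T1,T3}
Step 8: signal(T1) -> count=0 queue=[] holders={T2,T3}
Step 9: signal(T2) -> count=1 queue=[] holders={T3}
Final holders: T3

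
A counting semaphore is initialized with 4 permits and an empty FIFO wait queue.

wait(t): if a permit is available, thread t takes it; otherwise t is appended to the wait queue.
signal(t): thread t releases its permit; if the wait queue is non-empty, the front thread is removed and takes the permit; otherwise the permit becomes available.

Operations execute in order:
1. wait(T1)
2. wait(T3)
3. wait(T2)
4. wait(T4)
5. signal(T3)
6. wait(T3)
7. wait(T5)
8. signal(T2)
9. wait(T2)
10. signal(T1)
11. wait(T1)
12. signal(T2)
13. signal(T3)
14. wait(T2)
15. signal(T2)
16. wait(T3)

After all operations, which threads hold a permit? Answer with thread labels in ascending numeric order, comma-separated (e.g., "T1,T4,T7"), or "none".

Answer: T1,T3,T4,T5

Derivation:
Step 1: wait(T1) -> count=3 queue=[] holders={T1}
Step 2: wait(T3) -> count=2 queue=[] holders={T1,T3}
Step 3: wait(T2) -> count=1 queue=[] holders={T1,T2,T3}
Step 4: wait(T4) -> count=0 queue=[] holders={T1,T2,T3,T4}
Step 5: signal(T3) -> count=1 queue=[] holders={T1,T2,T4}
Step 6: wait(T3) -> count=0 queue=[] holders={T1,T2,T3,T4}
Step 7: wait(T5) -> count=0 queue=[T5] holders={T1,T2,T3,T4}
Step 8: signal(T2) -> count=0 queue=[] holders={T1,T3,T4,T5}
Step 9: wait(T2) -> count=0 queue=[T2] holders={T1,T3,T4,T5}
Step 10: signal(T1) -> count=0 queue=[] holders={T2,T3,T4,T5}
Step 11: wait(T1) -> count=0 queue=[T1] holders={T2,T3,T4,T5}
Step 12: signal(T2) -> count=0 queue=[] holders={T1,T3,T4,T5}
Step 13: signal(T3) -> count=1 queue=[] holders={T1,T4,T5}
Step 14: wait(T2) -> count=0 queue=[] holders={T1,T2,T4,T5}
Step 15: signal(T2) -> count=1 queue=[] holders={T1,T4,T5}
Step 16: wait(T3) -> count=0 queue=[] holders={T1,T3,T4,T5}
Final holders: T1,T3,T4,T5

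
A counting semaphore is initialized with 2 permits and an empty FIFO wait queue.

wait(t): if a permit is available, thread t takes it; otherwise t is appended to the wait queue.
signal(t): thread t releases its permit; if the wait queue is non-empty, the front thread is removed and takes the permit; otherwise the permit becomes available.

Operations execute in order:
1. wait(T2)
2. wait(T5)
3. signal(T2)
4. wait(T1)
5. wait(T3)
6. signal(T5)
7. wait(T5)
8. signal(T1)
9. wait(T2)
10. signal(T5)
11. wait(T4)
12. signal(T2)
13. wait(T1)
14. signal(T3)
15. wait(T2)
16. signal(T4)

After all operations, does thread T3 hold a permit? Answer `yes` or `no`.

Answer: no

Derivation:
Step 1: wait(T2) -> count=1 queue=[] holders={T2}
Step 2: wait(T5) -> count=0 queue=[] holders={T2,T5}
Step 3: signal(T2) -> count=1 queue=[] holders={T5}
Step 4: wait(T1) -> count=0 queue=[] holders={T1,T5}
Step 5: wait(T3) -> count=0 queue=[T3] holders={T1,T5}
Step 6: signal(T5) -> count=0 queue=[] holders={T1,T3}
Step 7: wait(T5) -> count=0 queue=[T5] holders={T1,T3}
Step 8: signal(T1) -> count=0 queue=[] holders={T3,T5}
Step 9: wait(T2) -> count=0 queue=[T2] holders={T3,T5}
Step 10: signal(T5) -> count=0 queue=[] holders={T2,T3}
Step 11: wait(T4) -> count=0 queue=[T4] holders={T2,T3}
Step 12: signal(T2) -> count=0 queue=[] holders={T3,T4}
Step 13: wait(T1) -> count=0 queue=[T1] holders={T3,T4}
Step 14: signal(T3) -> count=0 queue=[] holders={T1,T4}
Step 15: wait(T2) -> count=0 queue=[T2] holders={T1,T4}
Step 16: signal(T4) -> count=0 queue=[] holders={T1,T2}
Final holders: {T1,T2} -> T3 not in holders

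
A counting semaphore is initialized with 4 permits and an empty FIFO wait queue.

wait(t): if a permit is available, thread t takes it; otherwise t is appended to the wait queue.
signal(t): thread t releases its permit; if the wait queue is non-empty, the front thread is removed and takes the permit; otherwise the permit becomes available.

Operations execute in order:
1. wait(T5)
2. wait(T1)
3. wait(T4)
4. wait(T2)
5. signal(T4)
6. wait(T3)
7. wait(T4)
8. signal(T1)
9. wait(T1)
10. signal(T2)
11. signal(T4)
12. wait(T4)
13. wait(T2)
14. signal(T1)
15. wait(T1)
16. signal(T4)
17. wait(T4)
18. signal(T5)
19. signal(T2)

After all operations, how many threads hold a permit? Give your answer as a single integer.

Step 1: wait(T5) -> count=3 queue=[] holders={T5}
Step 2: wait(T1) -> count=2 queue=[] holders={T1,T5}
Step 3: wait(T4) -> count=1 queue=[] holders={T1,T4,T5}
Step 4: wait(T2) -> count=0 queue=[] holders={T1,T2,T4,T5}
Step 5: signal(T4) -> count=1 queue=[] holders={T1,T2,T5}
Step 6: wait(T3) -> count=0 queue=[] holders={T1,T2,T3,T5}
Step 7: wait(T4) -> count=0 queue=[T4] holders={T1,T2,T3,T5}
Step 8: signal(T1) -> count=0 queue=[] holders={T2,T3,T4,T5}
Step 9: wait(T1) -> count=0 queue=[T1] holders={T2,T3,T4,T5}
Step 10: signal(T2) -> count=0 queue=[] holders={T1,T3,T4,T5}
Step 11: signal(T4) -> count=1 queue=[] holders={T1,T3,T5}
Step 12: wait(T4) -> count=0 queue=[] holders={T1,T3,T4,T5}
Step 13: wait(T2) -> count=0 queue=[T2] holders={T1,T3,T4,T5}
Step 14: signal(T1) -> count=0 queue=[] holders={T2,T3,T4,T5}
Step 15: wait(T1) -> count=0 queue=[T1] holders={T2,T3,T4,T5}
Step 16: signal(T4) -> count=0 queue=[] holders={T1,T2,T3,T5}
Step 17: wait(T4) -> count=0 queue=[T4] holders={T1,T2,T3,T5}
Step 18: signal(T5) -> count=0 queue=[] holders={T1,T2,T3,T4}
Step 19: signal(T2) -> count=1 queue=[] holders={T1,T3,T4}
Final holders: {T1,T3,T4} -> 3 thread(s)

Answer: 3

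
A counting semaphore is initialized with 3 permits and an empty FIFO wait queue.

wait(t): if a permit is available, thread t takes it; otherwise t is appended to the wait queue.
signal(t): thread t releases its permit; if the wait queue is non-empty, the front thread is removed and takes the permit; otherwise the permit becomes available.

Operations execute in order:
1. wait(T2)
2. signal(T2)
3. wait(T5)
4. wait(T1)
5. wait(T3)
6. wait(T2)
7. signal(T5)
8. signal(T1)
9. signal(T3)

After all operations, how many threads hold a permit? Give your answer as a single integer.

Answer: 1

Derivation:
Step 1: wait(T2) -> count=2 queue=[] holders={T2}
Step 2: signal(T2) -> count=3 queue=[] holders={none}
Step 3: wait(T5) -> count=2 queue=[] holders={T5}
Step 4: wait(T1) -> count=1 queue=[] holders={T1,T5}
Step 5: wait(T3) -> count=0 queue=[] holders={T1,T3,T5}
Step 6: wait(T2) -> count=0 queue=[T2] holders={T1,T3,T5}
Step 7: signal(T5) -> count=0 queue=[] holders={T1,T2,T3}
Step 8: signal(T1) -> count=1 queue=[] holders={T2,T3}
Step 9: signal(T3) -> count=2 queue=[] holders={T2}
Final holders: {T2} -> 1 thread(s)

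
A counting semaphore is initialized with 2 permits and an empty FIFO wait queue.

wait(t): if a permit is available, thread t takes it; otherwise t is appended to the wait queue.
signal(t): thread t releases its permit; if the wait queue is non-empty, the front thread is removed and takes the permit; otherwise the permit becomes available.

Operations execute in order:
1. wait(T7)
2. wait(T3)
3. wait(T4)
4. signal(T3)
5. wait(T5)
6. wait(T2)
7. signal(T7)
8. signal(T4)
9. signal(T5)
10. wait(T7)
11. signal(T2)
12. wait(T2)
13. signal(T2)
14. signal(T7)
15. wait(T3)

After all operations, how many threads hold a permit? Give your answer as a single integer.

Answer: 1

Derivation:
Step 1: wait(T7) -> count=1 queue=[] holders={T7}
Step 2: wait(T3) -> count=0 queue=[] holders={T3,T7}
Step 3: wait(T4) -> count=0 queue=[T4] holders={T3,T7}
Step 4: signal(T3) -> count=0 queue=[] holders={T4,T7}
Step 5: wait(T5) -> count=0 queue=[T5] holders={T4,T7}
Step 6: wait(T2) -> count=0 queue=[T5,T2] holders={T4,T7}
Step 7: signal(T7) -> count=0 queue=[T2] holders={T4,T5}
Step 8: signal(T4) -> count=0 queue=[] holders={T2,T5}
Step 9: signal(T5) -> count=1 queue=[] holders={T2}
Step 10: wait(T7) -> count=0 queue=[] holders={T2,T7}
Step 11: signal(T2) -> count=1 queue=[] holders={T7}
Step 12: wait(T2) -> count=0 queue=[] holders={T2,T7}
Step 13: signal(T2) -> count=1 queue=[] holders={T7}
Step 14: signal(T7) -> count=2 queue=[] holders={none}
Step 15: wait(T3) -> count=1 queue=[] holders={T3}
Final holders: {T3} -> 1 thread(s)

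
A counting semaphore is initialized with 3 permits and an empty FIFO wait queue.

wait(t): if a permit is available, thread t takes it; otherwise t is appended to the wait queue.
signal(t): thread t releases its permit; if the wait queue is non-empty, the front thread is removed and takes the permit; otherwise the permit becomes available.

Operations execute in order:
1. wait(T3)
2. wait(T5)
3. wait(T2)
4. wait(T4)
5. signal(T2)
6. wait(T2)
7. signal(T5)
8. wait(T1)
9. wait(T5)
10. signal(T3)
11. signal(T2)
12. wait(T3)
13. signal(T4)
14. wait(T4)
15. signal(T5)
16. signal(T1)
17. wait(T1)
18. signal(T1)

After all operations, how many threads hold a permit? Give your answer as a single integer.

Answer: 2

Derivation:
Step 1: wait(T3) -> count=2 queue=[] holders={T3}
Step 2: wait(T5) -> count=1 queue=[] holders={T3,T5}
Step 3: wait(T2) -> count=0 queue=[] holders={T2,T3,T5}
Step 4: wait(T4) -> count=0 queue=[T4] holders={T2,T3,T5}
Step 5: signal(T2) -> count=0 queue=[] holders={T3,T4,T5}
Step 6: wait(T2) -> count=0 queue=[T2] holders={T3,T4,T5}
Step 7: signal(T5) -> count=0 queue=[] holders={T2,T3,T4}
Step 8: wait(T1) -> count=0 queue=[T1] holders={T2,T3,T4}
Step 9: wait(T5) -> count=0 queue=[T1,T5] holders={T2,T3,T4}
Step 10: signal(T3) -> count=0 queue=[T5] holders={T1,T2,T4}
Step 11: signal(T2) -> count=0 queue=[] holders={T1,T4,T5}
Step 12: wait(T3) -> count=0 queue=[T3] holders={T1,T4,T5}
Step 13: signal(T4) -> count=0 queue=[] holders={T1,T3,T5}
Step 14: wait(T4) -> count=0 queue=[T4] holders={T1,T3,T5}
Step 15: signal(T5) -> count=0 queue=[] holders={T1,T3,T4}
Step 16: signal(T1) -> count=1 queue=[] holders={T3,T4}
Step 17: wait(T1) -> count=0 queue=[] holders={T1,T3,T4}
Step 18: signal(T1) -> count=1 queue=[] holders={T3,T4}
Final holders: {T3,T4} -> 2 thread(s)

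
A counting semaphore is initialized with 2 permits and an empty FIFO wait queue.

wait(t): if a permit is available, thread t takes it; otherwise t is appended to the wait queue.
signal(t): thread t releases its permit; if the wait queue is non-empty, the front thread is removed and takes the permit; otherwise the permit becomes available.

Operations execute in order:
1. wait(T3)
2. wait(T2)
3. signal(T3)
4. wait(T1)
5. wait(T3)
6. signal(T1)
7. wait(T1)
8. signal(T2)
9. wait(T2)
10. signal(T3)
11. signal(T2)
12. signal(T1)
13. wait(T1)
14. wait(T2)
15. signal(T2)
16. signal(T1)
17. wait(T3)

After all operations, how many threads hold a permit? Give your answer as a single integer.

Answer: 1

Derivation:
Step 1: wait(T3) -> count=1 queue=[] holders={T3}
Step 2: wait(T2) -> count=0 queue=[] holders={T2,T3}
Step 3: signal(T3) -> count=1 queue=[] holders={T2}
Step 4: wait(T1) -> count=0 queue=[] holders={T1,T2}
Step 5: wait(T3) -> count=0 queue=[T3] holders={T1,T2}
Step 6: signal(T1) -> count=0 queue=[] holders={T2,T3}
Step 7: wait(T1) -> count=0 queue=[T1] holders={T2,T3}
Step 8: signal(T2) -> count=0 queue=[] holders={T1,T3}
Step 9: wait(T2) -> count=0 queue=[T2] holders={T1,T3}
Step 10: signal(T3) -> count=0 queue=[] holders={T1,T2}
Step 11: signal(T2) -> count=1 queue=[] holders={T1}
Step 12: signal(T1) -> count=2 queue=[] holders={none}
Step 13: wait(T1) -> count=1 queue=[] holders={T1}
Step 14: wait(T2) -> count=0 queue=[] holders={T1,T2}
Step 15: signal(T2) -> count=1 queue=[] holders={T1}
Step 16: signal(T1) -> count=2 queue=[] holders={none}
Step 17: wait(T3) -> count=1 queue=[] holders={T3}
Final holders: {T3} -> 1 thread(s)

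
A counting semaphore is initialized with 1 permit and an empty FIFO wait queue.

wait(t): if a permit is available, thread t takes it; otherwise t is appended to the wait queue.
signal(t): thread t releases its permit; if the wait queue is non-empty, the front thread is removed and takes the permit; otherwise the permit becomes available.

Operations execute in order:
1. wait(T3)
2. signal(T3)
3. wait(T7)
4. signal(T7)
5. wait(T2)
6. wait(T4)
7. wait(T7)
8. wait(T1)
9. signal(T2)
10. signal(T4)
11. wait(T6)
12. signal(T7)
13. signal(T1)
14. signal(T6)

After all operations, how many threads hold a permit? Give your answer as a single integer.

Step 1: wait(T3) -> count=0 queue=[] holders={T3}
Step 2: signal(T3) -> count=1 queue=[] holders={none}
Step 3: wait(T7) -> count=0 queue=[] holders={T7}
Step 4: signal(T7) -> count=1 queue=[] holders={none}
Step 5: wait(T2) -> count=0 queue=[] holders={T2}
Step 6: wait(T4) -> count=0 queue=[T4] holders={T2}
Step 7: wait(T7) -> count=0 queue=[T4,T7] holders={T2}
Step 8: wait(T1) -> count=0 queue=[T4,T7,T1] holders={T2}
Step 9: signal(T2) -> count=0 queue=[T7,T1] holders={T4}
Step 10: signal(T4) -> count=0 queue=[T1] holders={T7}
Step 11: wait(T6) -> count=0 queue=[T1,T6] holders={T7}
Step 12: signal(T7) -> count=0 queue=[T6] holders={T1}
Step 13: signal(T1) -> count=0 queue=[] holders={T6}
Step 14: signal(T6) -> count=1 queue=[] holders={none}
Final holders: {none} -> 0 thread(s)

Answer: 0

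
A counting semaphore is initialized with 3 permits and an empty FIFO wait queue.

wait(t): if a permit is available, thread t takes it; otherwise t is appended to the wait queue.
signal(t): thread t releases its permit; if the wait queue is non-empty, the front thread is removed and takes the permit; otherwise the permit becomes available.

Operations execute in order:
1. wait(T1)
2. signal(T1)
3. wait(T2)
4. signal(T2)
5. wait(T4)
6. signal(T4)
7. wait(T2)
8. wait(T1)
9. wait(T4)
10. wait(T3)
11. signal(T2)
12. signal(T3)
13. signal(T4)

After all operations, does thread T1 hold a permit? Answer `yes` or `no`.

Step 1: wait(T1) -> count=2 queue=[] holders={T1}
Step 2: signal(T1) -> count=3 queue=[] holders={none}
Step 3: wait(T2) -> count=2 queue=[] holders={T2}
Step 4: signal(T2) -> count=3 queue=[] holders={none}
Step 5: wait(T4) -> count=2 queue=[] holders={T4}
Step 6: signal(T4) -> count=3 queue=[] holders={none}
Step 7: wait(T2) -> count=2 queue=[] holders={T2}
Step 8: wait(T1) -> count=1 queue=[] holders={T1,T2}
Step 9: wait(T4) -> count=0 queue=[] holders={T1,T2,T4}
Step 10: wait(T3) -> count=0 queue=[T3] holders={T1,T2,T4}
Step 11: signal(T2) -> count=0 queue=[] holders={T1,T3,T4}
Step 12: signal(T3) -> count=1 queue=[] holders={T1,T4}
Step 13: signal(T4) -> count=2 queue=[] holders={T1}
Final holders: {T1} -> T1 in holders

Answer: yes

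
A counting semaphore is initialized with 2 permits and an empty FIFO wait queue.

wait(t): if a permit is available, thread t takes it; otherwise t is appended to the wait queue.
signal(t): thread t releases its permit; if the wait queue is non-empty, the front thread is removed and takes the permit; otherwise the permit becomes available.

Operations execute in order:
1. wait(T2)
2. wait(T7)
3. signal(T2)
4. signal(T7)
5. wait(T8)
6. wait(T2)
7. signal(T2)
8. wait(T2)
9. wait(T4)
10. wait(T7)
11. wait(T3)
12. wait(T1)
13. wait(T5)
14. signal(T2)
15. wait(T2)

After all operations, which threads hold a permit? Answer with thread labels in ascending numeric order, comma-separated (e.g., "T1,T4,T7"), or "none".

Step 1: wait(T2) -> count=1 queue=[] holders={T2}
Step 2: wait(T7) -> count=0 queue=[] holders={T2,T7}
Step 3: signal(T2) -> count=1 queue=[] holders={T7}
Step 4: signal(T7) -> count=2 queue=[] holders={none}
Step 5: wait(T8) -> count=1 queue=[] holders={T8}
Step 6: wait(T2) -> count=0 queue=[] holders={T2,T8}
Step 7: signal(T2) -> count=1 queue=[] holders={T8}
Step 8: wait(T2) -> count=0 queue=[] holders={T2,T8}
Step 9: wait(T4) -> count=0 queue=[T4] holders={T2,T8}
Step 10: wait(T7) -> count=0 queue=[T4,T7] holders={T2,T8}
Step 11: wait(T3) -> count=0 queue=[T4,T7,T3] holders={T2,T8}
Step 12: wait(T1) -> count=0 queue=[T4,T7,T3,T1] holders={T2,T8}
Step 13: wait(T5) -> count=0 queue=[T4,T7,T3,T1,T5] holders={T2,T8}
Step 14: signal(T2) -> count=0 queue=[T7,T3,T1,T5] holders={T4,T8}
Step 15: wait(T2) -> count=0 queue=[T7,T3,T1,T5,T2] holders={T4,T8}
Final holders: T4,T8

Answer: T4,T8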